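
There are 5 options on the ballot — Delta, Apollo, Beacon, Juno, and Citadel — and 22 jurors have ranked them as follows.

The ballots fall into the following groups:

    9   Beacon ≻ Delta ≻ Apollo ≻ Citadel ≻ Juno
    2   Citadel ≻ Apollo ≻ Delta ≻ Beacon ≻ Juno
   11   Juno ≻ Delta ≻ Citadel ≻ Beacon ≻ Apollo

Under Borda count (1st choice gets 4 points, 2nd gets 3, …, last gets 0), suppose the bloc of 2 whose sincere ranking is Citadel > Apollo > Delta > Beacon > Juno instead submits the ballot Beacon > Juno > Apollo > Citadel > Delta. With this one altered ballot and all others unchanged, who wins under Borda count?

Borda totals with the altered ballot: Delta 60, Apollo 22, Beacon 55, Juno 50, Citadel 33.
The winner is unchanged: still Delta.

Delta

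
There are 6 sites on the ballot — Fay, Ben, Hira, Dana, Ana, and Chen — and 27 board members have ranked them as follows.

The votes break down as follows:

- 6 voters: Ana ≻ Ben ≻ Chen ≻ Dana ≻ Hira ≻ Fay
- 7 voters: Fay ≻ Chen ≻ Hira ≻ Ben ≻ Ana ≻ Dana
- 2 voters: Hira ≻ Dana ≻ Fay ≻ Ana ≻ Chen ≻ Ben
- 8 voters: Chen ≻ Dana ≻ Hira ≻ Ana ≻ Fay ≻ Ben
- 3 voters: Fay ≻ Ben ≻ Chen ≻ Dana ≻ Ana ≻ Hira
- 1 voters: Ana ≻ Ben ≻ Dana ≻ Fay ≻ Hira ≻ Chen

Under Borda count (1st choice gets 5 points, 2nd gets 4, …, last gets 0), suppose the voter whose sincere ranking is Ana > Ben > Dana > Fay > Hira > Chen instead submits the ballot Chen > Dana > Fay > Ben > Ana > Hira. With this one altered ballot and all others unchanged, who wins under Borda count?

Borda totals with the altered ballot: Fay 67, Ben 52, Hira 61, Dana 62, Ana 61, Chen 102.
The winner is unchanged: still Chen.

Chen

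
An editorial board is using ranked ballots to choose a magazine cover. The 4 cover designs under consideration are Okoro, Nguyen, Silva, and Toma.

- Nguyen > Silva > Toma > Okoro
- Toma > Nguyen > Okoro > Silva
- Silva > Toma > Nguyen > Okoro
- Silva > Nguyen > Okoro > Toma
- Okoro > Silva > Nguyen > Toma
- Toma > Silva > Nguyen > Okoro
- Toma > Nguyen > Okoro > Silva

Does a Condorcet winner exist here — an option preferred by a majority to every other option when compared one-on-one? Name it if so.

Head-to-head results (7 voters total):
Okoro vs Nguyen: Nguyen wins 6–1.
Okoro vs Silva: Silva wins 4–3.
Okoro vs Toma: Toma wins 5–2.
Nguyen vs Silva: Silva wins 4–3.
Nguyen vs Toma: Toma wins 4–3.
Silva vs Toma: Silva wins 4–3.
Silva beats each rival — Okoro (4–3), Nguyen (4–3), Toma (4–3) — so Silva is the Condorcet winner.

Silva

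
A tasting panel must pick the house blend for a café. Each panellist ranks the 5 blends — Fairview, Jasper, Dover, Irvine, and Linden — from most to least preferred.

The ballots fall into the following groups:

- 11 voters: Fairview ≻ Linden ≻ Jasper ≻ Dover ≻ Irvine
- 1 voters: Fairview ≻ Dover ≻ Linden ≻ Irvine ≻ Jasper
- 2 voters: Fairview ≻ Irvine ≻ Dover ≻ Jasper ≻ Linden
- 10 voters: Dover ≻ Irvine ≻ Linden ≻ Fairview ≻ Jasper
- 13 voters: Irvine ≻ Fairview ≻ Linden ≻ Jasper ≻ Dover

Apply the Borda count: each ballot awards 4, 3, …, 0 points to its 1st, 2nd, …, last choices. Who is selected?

Borda scores:
  Fairview: 11·4 + 4 + 2·4 + 10·1 + 13·3 = 105
  Jasper: 11·2 + 0 + 2·1 + 10·0 + 13·1 = 37
  Dover: 11·1 + 3 + 2·2 + 10·4 + 13·0 = 58
  Irvine: 11·0 + 1 + 2·3 + 10·3 + 13·4 = 89
  Linden: 11·3 + 2 + 2·0 + 10·2 + 13·2 = 81
Fairview has the highest total.

Fairview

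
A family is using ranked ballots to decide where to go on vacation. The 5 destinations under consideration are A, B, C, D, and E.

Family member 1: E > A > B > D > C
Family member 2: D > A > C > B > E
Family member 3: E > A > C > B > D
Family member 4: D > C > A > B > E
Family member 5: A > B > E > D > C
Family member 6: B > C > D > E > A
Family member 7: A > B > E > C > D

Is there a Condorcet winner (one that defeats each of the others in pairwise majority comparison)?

Head-to-head results (7 voters total):
A vs B: A wins 6–1.
A vs C: A wins 5–2.
A vs D: A wins 4–3.
A vs E: A wins 4–3.
B vs C: B wins 4–3.
B vs D: B wins 5–2.
B vs E: B wins 5–2.
C vs D: D wins 4–3.
C vs E: E wins 4–3.
D vs E: E wins 4–3.
A beats each rival — B (6–1), C (5–2), D (4–3), E (4–3) — so A is the Condorcet winner.

Yes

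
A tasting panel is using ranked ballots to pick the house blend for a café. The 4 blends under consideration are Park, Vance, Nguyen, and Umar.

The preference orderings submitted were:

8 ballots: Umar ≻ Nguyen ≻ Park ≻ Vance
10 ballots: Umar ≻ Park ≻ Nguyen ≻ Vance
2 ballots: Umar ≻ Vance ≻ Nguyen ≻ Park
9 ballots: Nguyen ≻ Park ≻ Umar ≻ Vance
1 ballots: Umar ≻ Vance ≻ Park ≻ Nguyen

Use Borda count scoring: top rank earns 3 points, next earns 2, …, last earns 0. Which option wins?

Umar

Borda scores:
  Park: 8·1 + 10·2 + 2·0 + 9·2 + 1 = 47
  Vance: 8·0 + 10·0 + 2·2 + 9·0 + 2 = 6
  Nguyen: 8·2 + 10·1 + 2·1 + 9·3 + 0 = 55
  Umar: 8·3 + 10·3 + 2·3 + 9·1 + 3 = 72
Umar has the highest total.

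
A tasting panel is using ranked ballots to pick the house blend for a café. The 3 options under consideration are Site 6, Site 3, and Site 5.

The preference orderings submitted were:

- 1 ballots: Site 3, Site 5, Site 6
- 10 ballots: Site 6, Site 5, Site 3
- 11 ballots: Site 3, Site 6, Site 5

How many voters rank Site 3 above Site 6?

12

Ballots ranking Site 3 above Site 6: 1+11 = 12.
Ballots ranking Site 6 above Site 3: 10.
So 12 of 22 voters prefer Site 3 to Site 6.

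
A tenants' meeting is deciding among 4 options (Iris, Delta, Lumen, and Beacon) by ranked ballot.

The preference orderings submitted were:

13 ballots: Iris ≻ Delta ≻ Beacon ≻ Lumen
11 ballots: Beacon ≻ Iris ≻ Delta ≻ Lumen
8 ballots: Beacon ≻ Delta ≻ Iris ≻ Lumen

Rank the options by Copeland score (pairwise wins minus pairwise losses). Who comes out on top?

Beacon

Pairwise results:
  Iris vs Delta: Iris wins 24–8.
  Iris vs Lumen: Iris wins 32–0.
  Iris vs Beacon: Beacon wins 19–13.
  Delta vs Lumen: Delta wins 32–0.
  Delta vs Beacon: Beacon wins 19–13.
  Lumen vs Beacon: Beacon wins 32–0.
Copeland scores (wins − losses):
  Iris: 2 − 1 = 1
  Delta: 1 − 2 = -1
  Lumen: 0 − 3 = -3
  Beacon: 3 − 0 = 3
Beacon has the best Copeland score.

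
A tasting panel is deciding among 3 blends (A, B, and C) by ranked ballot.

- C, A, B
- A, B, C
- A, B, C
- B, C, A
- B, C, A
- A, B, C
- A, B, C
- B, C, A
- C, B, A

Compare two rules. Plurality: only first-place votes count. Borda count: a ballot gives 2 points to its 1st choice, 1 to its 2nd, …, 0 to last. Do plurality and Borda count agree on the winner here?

No

Plurality first-place counts: A 4, B 3, C 2 → A.
Borda totals: A 9, B 11, C 7 → B.
The two rules disagree: plurality picks A, Borda picks B.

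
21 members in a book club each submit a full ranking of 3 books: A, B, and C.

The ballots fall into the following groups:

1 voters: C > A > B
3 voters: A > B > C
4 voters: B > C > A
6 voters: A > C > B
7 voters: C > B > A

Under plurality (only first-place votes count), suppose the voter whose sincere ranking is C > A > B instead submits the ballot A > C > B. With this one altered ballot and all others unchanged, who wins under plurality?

First-place totals with the altered ballot: A 10, B 4, C 7.
The winner is unchanged: still A.

A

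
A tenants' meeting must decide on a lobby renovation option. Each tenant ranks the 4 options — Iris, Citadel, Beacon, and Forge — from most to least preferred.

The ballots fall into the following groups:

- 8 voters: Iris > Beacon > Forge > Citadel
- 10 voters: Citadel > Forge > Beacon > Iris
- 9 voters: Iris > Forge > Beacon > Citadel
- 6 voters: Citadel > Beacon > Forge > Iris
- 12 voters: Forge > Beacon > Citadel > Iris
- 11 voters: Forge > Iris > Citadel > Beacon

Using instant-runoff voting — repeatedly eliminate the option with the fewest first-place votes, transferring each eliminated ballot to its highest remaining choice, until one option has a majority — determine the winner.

Forge

Round 1: Forge 23, Iris 17, Citadel 16, Beacon 0. Beacon has the fewest and is eliminated.
Round 2: Forge 23, Iris 17, Citadel 16. Citadel has the fewest and is eliminated.
Round 3: Forge 39, Iris 17. Forge has a majority.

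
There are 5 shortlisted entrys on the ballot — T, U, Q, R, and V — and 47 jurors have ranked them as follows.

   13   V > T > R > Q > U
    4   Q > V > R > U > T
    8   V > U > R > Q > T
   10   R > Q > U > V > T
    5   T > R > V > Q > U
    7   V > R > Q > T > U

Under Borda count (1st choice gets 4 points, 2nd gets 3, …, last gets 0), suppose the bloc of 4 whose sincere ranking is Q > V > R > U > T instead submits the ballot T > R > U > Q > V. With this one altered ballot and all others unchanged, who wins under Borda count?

V

Borda totals with the altered ballot: T 82, U 52, Q 74, R 130, V 132.
The winner is unchanged: still V.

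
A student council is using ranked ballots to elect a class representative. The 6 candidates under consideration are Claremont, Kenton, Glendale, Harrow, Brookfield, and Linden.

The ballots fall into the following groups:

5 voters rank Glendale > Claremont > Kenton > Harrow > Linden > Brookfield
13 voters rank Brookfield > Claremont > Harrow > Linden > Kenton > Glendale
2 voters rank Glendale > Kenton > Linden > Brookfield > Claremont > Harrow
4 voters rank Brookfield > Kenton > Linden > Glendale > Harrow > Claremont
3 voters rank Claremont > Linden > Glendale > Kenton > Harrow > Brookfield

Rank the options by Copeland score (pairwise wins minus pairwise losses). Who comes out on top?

Pairwise results:
  Claremont vs Kenton: Claremont wins 21–6.
  Claremont vs Glendale: Claremont wins 16–11.
  Claremont vs Harrow: Claremont wins 23–4.
  Claremont vs Brookfield: Brookfield wins 19–8.
  Claremont vs Linden: Claremont wins 21–6.
  Kenton vs Glendale: Kenton wins 17–10.
  Kenton vs Harrow: Kenton wins 14–13.
  Kenton vs Brookfield: Brookfield wins 17–10.
  Kenton vs Linden: Linden wins 16–11.
  Glendale vs Harrow: Glendale wins 14–13.
  Glendale vs Brookfield: Brookfield wins 17–10.
  Glendale vs Linden: Linden wins 20–7.
  Harrow vs Brookfield: Brookfield wins 19–8.
  Harrow vs Linden: Harrow wins 18–9.
  Brookfield vs Linden: Brookfield wins 17–10.
Copeland scores (wins − losses):
  Claremont: 4 − 1 = 3
  Kenton: 2 − 3 = -1
  Glendale: 1 − 4 = -3
  Harrow: 1 − 4 = -3
  Brookfield: 5 − 0 = 5
  Linden: 2 − 3 = -1
Brookfield has the best Copeland score.

Brookfield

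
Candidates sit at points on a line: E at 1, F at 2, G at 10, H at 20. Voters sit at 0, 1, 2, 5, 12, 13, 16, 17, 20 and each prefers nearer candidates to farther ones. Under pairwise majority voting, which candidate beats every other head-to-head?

With single-peaked preferences on a line, the Condorcet winner is the candidate closest to the median voter.
The median voter (position 12) is closest to G at 10.
Check: G vs H — voters closer to G: 6 of 9.

G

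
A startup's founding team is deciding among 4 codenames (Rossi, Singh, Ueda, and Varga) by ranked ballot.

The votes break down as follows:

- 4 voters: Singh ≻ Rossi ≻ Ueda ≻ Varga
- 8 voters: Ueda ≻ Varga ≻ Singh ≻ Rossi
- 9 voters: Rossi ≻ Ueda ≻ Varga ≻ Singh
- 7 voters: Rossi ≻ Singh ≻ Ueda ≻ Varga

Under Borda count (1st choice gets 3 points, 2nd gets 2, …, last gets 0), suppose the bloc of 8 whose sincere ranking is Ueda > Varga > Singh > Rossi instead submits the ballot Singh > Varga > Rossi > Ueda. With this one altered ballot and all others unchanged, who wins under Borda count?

Borda totals with the altered ballot: Rossi 64, Singh 50, Ueda 29, Varga 25.
The winner is unchanged: still Rossi.

Rossi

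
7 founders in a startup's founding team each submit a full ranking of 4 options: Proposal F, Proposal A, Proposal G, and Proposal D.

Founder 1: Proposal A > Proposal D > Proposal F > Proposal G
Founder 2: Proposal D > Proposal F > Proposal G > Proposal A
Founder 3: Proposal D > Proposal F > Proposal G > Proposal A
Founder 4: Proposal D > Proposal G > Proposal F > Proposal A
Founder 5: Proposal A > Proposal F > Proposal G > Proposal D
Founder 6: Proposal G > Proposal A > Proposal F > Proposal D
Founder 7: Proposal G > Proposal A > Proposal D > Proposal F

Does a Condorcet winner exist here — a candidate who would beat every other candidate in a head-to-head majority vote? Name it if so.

Head-to-head results (7 voters total):
Proposal F vs Proposal A: Proposal A wins 4–3.
Proposal F vs Proposal G: Proposal F wins 4–3.
Proposal F vs Proposal D: Proposal D wins 5–2.
Proposal A vs Proposal G: Proposal G wins 5–2.
Proposal A vs Proposal D: Proposal A wins 4–3.
Proposal G vs Proposal D: Proposal D wins 4–3.
No candidate beats all others: Proposal F beats Proposal G beats Proposal A beats Proposal F, a majority cycle.

No Condorcet winner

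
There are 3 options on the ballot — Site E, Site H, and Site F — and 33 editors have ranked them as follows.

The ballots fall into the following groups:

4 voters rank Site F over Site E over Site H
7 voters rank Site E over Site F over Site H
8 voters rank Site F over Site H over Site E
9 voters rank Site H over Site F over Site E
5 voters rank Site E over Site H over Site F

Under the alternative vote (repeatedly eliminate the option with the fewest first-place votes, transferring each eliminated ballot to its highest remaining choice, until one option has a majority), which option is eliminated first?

Round 1: Site E 12, Site F 12, Site H 9. Site H has the fewest and is eliminated.
Round 2: Site F 21, Site E 12. Site F has a majority.

Site H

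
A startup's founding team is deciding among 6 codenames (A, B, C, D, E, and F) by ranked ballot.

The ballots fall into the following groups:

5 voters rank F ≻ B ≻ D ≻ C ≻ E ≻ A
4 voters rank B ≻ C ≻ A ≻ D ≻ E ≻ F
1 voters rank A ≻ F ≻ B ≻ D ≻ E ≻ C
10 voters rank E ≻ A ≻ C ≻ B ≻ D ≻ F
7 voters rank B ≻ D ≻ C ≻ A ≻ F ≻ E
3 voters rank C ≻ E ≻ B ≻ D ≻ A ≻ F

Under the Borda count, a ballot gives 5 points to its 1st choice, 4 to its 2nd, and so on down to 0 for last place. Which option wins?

B

Borda scores:
  A: 5·0 + 4·3 + 5 + 10·4 + 7·2 + 3·1 = 74
  B: 5·4 + 4·5 + 3 + 10·2 + 7·5 + 3·3 = 107
  C: 5·2 + 4·4 + 0 + 10·3 + 7·3 + 3·5 = 92
  D: 5·3 + 4·2 + 2 + 10·1 + 7·4 + 3·2 = 69
  E: 5·1 + 4·1 + 1 + 10·5 + 7·0 + 3·4 = 72
  F: 5·5 + 4·0 + 4 + 10·0 + 7·1 + 3·0 = 36
B has the highest total.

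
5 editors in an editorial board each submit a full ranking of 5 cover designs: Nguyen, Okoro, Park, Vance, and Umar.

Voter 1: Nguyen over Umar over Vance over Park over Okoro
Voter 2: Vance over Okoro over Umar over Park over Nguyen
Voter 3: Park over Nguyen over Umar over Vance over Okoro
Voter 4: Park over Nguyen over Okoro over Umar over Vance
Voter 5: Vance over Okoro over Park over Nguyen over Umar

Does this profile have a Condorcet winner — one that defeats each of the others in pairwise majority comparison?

Head-to-head results (5 voters total):
Nguyen vs Okoro: Nguyen wins 3–2.
Nguyen vs Park: Park wins 4–1.
Nguyen vs Vance: Nguyen wins 3–2.
Nguyen vs Umar: Nguyen wins 4–1.
Okoro vs Park: Park wins 3–2.
Okoro vs Vance: Vance wins 4–1.
Okoro vs Umar: Okoro wins 3–2.
Park vs Vance: Vance wins 3–2.
Park vs Umar: Park wins 3–2.
Vance vs Umar: Umar wins 3–2.
No candidate beats all others: Nguyen beats Vance beats Park beats Nguyen, a majority cycle.

No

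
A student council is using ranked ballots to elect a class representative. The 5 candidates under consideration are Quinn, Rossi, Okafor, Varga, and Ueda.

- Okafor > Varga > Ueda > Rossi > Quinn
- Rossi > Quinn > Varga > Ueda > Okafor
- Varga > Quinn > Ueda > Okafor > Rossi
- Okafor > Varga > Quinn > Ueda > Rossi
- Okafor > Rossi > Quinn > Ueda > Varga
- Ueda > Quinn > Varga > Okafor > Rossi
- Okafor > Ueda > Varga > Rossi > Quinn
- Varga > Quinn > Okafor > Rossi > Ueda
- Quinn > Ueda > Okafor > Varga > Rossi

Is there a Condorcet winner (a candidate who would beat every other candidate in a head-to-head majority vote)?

Head-to-head results (9 voters total):
Quinn vs Rossi: Quinn wins 5–4.
Quinn vs Okafor: Quinn wins 5–4.
Quinn vs Varga: Varga wins 5–4.
Quinn vs Ueda: Quinn wins 6–3.
Rossi vs Okafor: Okafor wins 8–1.
Rossi vs Varga: Varga wins 7–2.
Rossi vs Ueda: Ueda wins 6–3.
Okafor vs Varga: Okafor wins 5–4.
Okafor vs Ueda: Okafor wins 5–4.
Varga vs Ueda: Varga wins 5–4.
No candidate beats all others: Quinn beats Okafor beats Varga beats Quinn, a majority cycle.

No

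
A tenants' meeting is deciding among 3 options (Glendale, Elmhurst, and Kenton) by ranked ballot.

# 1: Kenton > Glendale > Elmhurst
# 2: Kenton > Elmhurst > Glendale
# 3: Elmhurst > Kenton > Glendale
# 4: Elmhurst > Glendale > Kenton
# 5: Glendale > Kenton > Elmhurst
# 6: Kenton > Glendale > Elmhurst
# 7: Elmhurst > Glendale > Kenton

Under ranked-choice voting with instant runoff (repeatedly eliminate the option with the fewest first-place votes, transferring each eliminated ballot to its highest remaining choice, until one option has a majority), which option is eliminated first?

Glendale

Round 1: Elmhurst 3, Kenton 3, Glendale 1. Glendale has the fewest and is eliminated.
Round 2: Kenton 4, Elmhurst 3. Kenton has a majority.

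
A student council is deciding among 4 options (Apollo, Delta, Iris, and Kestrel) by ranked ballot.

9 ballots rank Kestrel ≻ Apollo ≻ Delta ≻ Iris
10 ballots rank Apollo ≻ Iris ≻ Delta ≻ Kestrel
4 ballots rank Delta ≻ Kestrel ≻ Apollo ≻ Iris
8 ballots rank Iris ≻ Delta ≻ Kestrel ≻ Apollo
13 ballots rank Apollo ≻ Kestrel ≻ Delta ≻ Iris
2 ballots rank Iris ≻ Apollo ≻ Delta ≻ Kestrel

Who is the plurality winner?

Apollo

First-place vote totals:
  Apollo: 23
  Delta: 4
  Iris: 10
  Kestrel: 9
Apollo has the most first-place votes.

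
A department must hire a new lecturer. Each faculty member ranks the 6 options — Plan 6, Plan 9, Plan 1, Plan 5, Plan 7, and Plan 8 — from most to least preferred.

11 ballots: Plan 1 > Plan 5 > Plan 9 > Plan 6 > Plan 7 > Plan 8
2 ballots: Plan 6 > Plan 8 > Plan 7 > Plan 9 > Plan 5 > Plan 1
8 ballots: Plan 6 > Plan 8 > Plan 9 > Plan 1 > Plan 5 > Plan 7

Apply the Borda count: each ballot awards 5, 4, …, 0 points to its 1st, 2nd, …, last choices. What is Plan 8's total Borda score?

40

Borda scores:
  Plan 6: 11·2 + 2·5 + 8·5 = 72
  Plan 9: 11·3 + 2·2 + 8·3 = 61
  Plan 1: 11·5 + 2·0 + 8·2 = 71
  Plan 5: 11·4 + 2·1 + 8·1 = 54
  Plan 7: 11·1 + 2·3 + 8·0 = 17
  Plan 8: 11·0 + 2·4 + 8·4 = 40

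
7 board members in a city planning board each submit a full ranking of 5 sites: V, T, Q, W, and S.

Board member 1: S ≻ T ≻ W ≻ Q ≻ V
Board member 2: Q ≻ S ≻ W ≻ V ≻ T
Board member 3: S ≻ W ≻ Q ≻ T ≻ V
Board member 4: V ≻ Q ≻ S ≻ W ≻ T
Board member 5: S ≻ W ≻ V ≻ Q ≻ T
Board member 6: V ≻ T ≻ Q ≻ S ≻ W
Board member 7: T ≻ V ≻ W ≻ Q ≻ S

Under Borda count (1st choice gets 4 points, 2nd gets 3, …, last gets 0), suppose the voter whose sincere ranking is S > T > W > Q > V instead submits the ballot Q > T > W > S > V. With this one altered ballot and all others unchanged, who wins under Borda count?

Borda totals with the altered ballot: V 14, T 11, Q 17, W 13, S 15.
The switch changes the winner from S to Q.

Q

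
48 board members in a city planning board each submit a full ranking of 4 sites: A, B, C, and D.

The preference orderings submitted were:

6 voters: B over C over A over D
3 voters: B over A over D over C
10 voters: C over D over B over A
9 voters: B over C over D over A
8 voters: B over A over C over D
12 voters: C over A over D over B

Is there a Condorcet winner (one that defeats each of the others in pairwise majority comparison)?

Head-to-head results (48 voters total):
A vs B: B wins 36–12.
A vs C: C wins 37–11.
A vs D: A wins 29–19.
B vs C: B wins 26–22.
B vs D: B wins 26–22.
C vs D: C wins 45–3.
B beats each rival — A (36–12), C (26–22), D (26–22) — so B is the Condorcet winner.

Yes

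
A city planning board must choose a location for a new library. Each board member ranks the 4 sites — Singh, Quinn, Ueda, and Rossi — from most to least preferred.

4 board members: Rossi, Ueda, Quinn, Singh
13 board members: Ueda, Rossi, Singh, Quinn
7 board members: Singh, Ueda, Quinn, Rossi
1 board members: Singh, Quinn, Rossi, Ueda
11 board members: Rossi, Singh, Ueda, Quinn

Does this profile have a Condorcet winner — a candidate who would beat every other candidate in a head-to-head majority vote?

No

Head-to-head results (36 voters total):
Singh vs Quinn: Singh wins 32–4.
Singh vs Ueda: Singh wins 19–17.
Singh vs Rossi: Rossi wins 28–8.
Quinn vs Ueda: Ueda wins 35–1.
Quinn vs Rossi: Rossi wins 28–8.
Ueda vs Rossi: Ueda wins 20–16.
No candidate beats all others: Singh beats Ueda beats Rossi beats Singh, a majority cycle.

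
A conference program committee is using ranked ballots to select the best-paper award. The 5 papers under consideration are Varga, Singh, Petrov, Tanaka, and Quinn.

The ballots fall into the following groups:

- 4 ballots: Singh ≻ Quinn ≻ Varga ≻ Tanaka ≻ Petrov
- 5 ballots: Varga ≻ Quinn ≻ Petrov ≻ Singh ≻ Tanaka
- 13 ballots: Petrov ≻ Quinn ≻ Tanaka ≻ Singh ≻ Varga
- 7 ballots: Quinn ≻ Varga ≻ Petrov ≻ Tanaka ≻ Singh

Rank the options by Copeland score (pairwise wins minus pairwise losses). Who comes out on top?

Quinn

Pairwise results:
  Varga vs Singh: Singh wins 17–12.
  Varga vs Petrov: Varga wins 16–13.
  Varga vs Tanaka: Varga wins 16–13.
  Varga vs Quinn: Quinn wins 24–5.
  Singh vs Petrov: Petrov wins 25–4.
  Singh vs Tanaka: Tanaka wins 20–9.
  Singh vs Quinn: Quinn wins 25–4.
  Petrov vs Tanaka: Petrov wins 25–4.
  Petrov vs Quinn: Quinn wins 16–13.
  Tanaka vs Quinn: Quinn wins 29–0.
Copeland scores (wins − losses):
  Varga: 2 − 2 = 0
  Singh: 1 − 3 = -2
  Petrov: 2 − 2 = 0
  Tanaka: 1 − 3 = -2
  Quinn: 4 − 0 = 4
Quinn has the best Copeland score.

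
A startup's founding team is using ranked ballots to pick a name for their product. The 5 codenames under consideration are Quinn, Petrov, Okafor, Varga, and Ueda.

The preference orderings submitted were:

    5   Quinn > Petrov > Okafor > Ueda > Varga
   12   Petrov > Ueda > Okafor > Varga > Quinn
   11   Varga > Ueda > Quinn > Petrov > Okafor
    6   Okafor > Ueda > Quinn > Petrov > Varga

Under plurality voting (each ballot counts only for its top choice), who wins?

First-place vote totals:
  Quinn: 5
  Petrov: 12
  Okafor: 6
  Varga: 11
  Ueda: 0
Petrov has the most first-place votes.

Petrov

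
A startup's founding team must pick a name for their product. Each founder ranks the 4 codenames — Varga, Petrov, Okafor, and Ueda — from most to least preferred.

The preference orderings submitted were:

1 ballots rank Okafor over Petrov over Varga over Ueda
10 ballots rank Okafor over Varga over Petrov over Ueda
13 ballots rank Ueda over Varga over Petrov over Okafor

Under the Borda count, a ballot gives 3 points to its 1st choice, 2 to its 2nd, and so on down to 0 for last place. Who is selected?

Borda scores:
  Varga: 1 + 10·2 + 13·2 = 47
  Petrov: 2 + 10·1 + 13·1 = 25
  Okafor: 3 + 10·3 + 13·0 = 33
  Ueda: 0 + 10·0 + 13·3 = 39
Varga has the highest total.

Varga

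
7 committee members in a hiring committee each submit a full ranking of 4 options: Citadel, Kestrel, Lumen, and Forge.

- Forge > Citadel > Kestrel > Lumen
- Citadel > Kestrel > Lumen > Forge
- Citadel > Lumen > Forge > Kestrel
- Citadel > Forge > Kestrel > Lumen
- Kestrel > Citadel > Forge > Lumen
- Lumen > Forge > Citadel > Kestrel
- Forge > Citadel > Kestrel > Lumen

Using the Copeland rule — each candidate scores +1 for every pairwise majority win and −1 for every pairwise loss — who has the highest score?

Pairwise results:
  Citadel vs Kestrel: Citadel wins 6–1.
  Citadel vs Lumen: Citadel wins 6–1.
  Citadel vs Forge: Citadel wins 4–3.
  Kestrel vs Lumen: Kestrel wins 5–2.
  Kestrel vs Forge: Forge wins 5–2.
  Lumen vs Forge: Forge wins 4–3.
Copeland scores (wins − losses):
  Citadel: 3 − 0 = 3
  Kestrel: 1 − 2 = -1
  Lumen: 0 − 3 = -3
  Forge: 2 − 1 = 1
Citadel has the best Copeland score.

Citadel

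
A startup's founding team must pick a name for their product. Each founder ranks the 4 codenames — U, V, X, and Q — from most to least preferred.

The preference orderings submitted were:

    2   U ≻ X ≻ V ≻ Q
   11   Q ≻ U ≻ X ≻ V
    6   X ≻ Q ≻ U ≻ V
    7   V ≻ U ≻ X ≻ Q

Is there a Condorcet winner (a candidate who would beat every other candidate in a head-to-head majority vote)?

Head-to-head results (26 voters total):
U vs V: U wins 19–7.
U vs X: U wins 20–6.
U vs Q: Q wins 17–9.
V vs X: X wins 19–7.
V vs Q: Q wins 17–9.
X vs Q: X wins 15–11.
No candidate beats all others: U beats X beats Q beats U, a majority cycle.

No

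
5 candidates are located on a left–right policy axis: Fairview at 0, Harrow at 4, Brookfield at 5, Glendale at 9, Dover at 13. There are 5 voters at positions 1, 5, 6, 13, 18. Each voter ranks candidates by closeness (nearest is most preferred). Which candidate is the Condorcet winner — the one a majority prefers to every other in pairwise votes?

Brookfield

With single-peaked preferences on a line, the Condorcet winner is the candidate closest to the median voter.
The median voter (position 6) is closest to Brookfield at 5.
Check: Brookfield vs Harrow — voters closer to Brookfield: 4 of 5.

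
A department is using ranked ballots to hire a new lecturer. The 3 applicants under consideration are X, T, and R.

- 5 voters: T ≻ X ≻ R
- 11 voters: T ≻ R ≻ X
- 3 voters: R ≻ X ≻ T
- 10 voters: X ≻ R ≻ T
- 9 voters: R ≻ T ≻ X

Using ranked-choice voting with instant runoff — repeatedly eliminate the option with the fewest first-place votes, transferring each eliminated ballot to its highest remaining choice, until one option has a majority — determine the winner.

Round 1: T 16, R 12, X 10. X has the fewest and is eliminated.
Round 2: R 22, T 16. R has a majority.

R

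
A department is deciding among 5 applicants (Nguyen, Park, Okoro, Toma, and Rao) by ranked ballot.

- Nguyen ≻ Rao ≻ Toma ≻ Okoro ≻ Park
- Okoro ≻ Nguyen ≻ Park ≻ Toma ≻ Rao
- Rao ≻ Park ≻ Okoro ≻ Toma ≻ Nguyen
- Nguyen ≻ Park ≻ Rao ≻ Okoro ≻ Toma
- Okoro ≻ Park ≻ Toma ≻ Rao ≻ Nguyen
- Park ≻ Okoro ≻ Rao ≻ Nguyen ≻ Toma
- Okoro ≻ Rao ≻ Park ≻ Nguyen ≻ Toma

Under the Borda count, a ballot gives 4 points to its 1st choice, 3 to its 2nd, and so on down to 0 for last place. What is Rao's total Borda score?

15

Borda scores:
  Nguyen: 4 + 3 + 0 + 4 + 0 + 1 + 1 = 13
  Park: 0 + 2 + 3 + 3 + 3 + 4 + 2 = 17
  Okoro: 1 + 4 + 2 + 1 + 4 + 3 + 4 = 19
  Toma: 2 + 1 + 1 + 0 + 2 + 0 + 0 = 6
  Rao: 3 + 0 + 4 + 2 + 1 + 2 + 3 = 15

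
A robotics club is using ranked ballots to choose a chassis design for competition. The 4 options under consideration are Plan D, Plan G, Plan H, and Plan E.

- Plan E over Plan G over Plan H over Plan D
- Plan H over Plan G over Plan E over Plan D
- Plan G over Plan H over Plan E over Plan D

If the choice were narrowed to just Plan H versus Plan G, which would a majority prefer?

Plan G

Ballots ranking Plan H above Plan G: 1.
Ballots ranking Plan G above Plan H: 2.
Plan G wins the head-to-head, 2–1.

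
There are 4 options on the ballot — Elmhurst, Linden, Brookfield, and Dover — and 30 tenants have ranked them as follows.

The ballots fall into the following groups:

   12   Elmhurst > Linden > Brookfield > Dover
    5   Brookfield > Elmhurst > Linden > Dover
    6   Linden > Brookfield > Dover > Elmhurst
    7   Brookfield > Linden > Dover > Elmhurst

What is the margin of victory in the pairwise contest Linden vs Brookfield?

Ballots ranking Linden above Brookfield: 12+6 = 18.
Ballots ranking Brookfield above Linden: 5+7 = 12.
Linden wins 18–12, a margin of 6.

6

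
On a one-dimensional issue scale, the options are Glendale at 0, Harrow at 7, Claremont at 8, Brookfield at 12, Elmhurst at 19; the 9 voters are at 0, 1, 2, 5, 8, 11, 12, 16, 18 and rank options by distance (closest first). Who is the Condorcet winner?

Claremont

With single-peaked preferences on a line, the Condorcet winner is the candidate closest to the median voter.
The median voter (position 8) is closest to Claremont at 8.
Check: Claremont vs Elmhurst — voters closer to Claremont: 7 of 9.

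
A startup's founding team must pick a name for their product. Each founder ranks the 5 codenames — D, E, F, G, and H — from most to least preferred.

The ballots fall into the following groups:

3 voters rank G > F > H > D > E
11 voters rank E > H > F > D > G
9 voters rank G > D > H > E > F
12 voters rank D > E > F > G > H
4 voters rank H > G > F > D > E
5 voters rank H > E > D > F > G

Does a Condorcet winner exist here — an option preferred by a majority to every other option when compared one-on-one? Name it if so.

Head-to-head results (44 voters total):
D vs E: D wins 28–16.
D vs F: D wins 26–18.
D vs G: D wins 28–16.
D vs H: H wins 23–21.
E vs F: E wins 37–7.
E vs G: E wins 28–16.
E vs H: E wins 23–21.
F vs G: F wins 28–16.
F vs H: H wins 29–15.
G vs H: G wins 24–20.
No candidate beats all others: D beats E beats H beats D, a majority cycle.

No Condorcet winner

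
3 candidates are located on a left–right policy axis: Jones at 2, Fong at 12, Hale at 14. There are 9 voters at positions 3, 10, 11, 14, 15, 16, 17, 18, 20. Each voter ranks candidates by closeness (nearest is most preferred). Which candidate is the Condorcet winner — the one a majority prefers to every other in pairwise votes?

Hale

With single-peaked preferences on a line, the Condorcet winner is the candidate closest to the median voter.
The median voter (position 15) is closest to Hale at 14.
Check: Hale vs Fong — voters closer to Hale: 6 of 9.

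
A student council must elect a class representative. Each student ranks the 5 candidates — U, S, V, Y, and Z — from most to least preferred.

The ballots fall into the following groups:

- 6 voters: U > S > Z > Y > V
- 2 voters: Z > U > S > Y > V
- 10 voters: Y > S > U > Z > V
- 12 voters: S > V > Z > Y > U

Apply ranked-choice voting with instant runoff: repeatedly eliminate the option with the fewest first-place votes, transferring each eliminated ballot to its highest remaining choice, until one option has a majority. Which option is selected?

Round 1: S 12, Y 10, U 6, Z 2, V 0. V has the fewest and is eliminated.
Round 2: S 12, Y 10, U 6, Z 2. Z has the fewest and is eliminated.
Round 3: S 12, Y 10, U 8. U has the fewest and is eliminated.
Round 4: S 20, Y 10. S has a majority.

S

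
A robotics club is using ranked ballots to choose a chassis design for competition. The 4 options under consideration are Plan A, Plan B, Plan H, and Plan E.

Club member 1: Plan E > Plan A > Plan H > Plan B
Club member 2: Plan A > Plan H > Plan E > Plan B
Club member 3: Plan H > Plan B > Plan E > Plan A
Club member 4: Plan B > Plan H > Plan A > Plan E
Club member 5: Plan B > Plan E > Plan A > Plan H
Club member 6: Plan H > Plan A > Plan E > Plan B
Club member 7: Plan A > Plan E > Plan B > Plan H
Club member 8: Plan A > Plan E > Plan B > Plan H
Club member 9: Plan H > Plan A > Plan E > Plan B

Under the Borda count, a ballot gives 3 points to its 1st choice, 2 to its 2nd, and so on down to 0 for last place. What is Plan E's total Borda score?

13

Borda scores:
  Plan A: 2 + 3 + 0 + 1 + 1 + 2 + 3 + 3 + 2 = 17
  Plan B: 0 + 0 + 2 + 3 + 3 + 0 + 1 + 1 + 0 = 10
  Plan H: 1 + 2 + 3 + 2 + 0 + 3 + 0 + 0 + 3 = 14
  Plan E: 3 + 1 + 1 + 0 + 2 + 1 + 2 + 2 + 1 = 13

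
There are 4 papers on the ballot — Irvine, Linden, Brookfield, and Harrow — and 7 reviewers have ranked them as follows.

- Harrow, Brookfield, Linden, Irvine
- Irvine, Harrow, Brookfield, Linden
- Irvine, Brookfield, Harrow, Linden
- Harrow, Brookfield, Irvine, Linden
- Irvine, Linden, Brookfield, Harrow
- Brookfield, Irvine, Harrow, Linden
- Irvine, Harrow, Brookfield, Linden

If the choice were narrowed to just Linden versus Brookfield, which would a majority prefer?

Brookfield

Ballots ranking Linden above Brookfield: 1.
Ballots ranking Brookfield above Linden: 6.
Brookfield wins the head-to-head, 6–1.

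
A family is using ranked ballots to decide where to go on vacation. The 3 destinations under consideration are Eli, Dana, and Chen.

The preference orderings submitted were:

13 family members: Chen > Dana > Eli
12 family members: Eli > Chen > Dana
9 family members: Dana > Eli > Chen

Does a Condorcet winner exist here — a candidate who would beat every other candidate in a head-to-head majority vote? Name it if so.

No Condorcet winner

Head-to-head results (34 voters total):
Eli vs Dana: Dana wins 22–12.
Eli vs Chen: Eli wins 21–13.
Dana vs Chen: Chen wins 25–9.
No candidate beats all others: Eli beats Chen beats Dana beats Eli, a majority cycle.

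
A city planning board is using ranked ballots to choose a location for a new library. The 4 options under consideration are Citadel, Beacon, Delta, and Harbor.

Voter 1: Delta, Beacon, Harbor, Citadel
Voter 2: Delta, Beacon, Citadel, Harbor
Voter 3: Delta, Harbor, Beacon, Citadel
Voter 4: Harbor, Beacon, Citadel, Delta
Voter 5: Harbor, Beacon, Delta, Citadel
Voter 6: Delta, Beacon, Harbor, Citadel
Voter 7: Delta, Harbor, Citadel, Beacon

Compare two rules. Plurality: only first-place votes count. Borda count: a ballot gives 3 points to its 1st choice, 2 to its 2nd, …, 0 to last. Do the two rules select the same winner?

Yes

Plurality first-place counts: Citadel 0, Beacon 0, Delta 5, Harbor 2 → Delta.
Borda totals: Citadel 3, Beacon 11, Delta 16, Harbor 12 → Delta.
The two rules agree on Delta.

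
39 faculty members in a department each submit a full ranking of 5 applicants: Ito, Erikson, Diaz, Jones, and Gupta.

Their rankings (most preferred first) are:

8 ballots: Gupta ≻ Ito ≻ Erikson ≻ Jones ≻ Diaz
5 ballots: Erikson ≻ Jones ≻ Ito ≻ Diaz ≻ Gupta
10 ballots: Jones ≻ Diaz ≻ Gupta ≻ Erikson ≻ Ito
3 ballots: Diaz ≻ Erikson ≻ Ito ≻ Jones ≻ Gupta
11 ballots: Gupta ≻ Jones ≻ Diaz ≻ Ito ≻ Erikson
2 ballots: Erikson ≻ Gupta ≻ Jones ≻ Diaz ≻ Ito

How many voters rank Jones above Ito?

28

Ballots ranking Jones above Ito: 5+10+11+2 = 28.
Ballots ranking Ito above Jones: 8+3 = 11.
So 28 of 39 voters prefer Jones to Ito.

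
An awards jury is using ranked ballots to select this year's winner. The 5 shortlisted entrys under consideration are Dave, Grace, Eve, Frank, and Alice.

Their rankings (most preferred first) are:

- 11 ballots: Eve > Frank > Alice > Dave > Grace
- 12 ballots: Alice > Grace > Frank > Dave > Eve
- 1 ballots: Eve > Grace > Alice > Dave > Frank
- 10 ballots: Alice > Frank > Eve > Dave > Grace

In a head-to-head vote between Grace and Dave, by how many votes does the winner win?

8

Ballots ranking Grace above Dave: 12+1 = 13.
Ballots ranking Dave above Grace: 11+10 = 21.
Dave wins 21–13, a margin of 8.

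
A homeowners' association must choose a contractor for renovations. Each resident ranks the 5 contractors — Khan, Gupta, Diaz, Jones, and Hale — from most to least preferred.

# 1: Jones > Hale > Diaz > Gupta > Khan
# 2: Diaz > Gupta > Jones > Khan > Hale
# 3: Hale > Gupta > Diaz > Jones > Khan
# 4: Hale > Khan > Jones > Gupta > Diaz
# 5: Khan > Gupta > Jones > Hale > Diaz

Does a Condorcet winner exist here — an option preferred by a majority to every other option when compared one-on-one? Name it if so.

Head-to-head results (5 voters total):
Khan vs Gupta: Gupta wins 3–2.
Khan vs Diaz: Diaz wins 3–2.
Khan vs Jones: Jones wins 3–2.
Khan vs Hale: Hale wins 3–2.
Gupta vs Diaz: Gupta wins 3–2.
Gupta vs Jones: Gupta wins 3–2.
Gupta vs Hale: Hale wins 3–2.
Diaz vs Jones: Jones wins 3–2.
Diaz vs Hale: Hale wins 4–1.
Jones vs Hale: Jones wins 3–2.
No candidate beats all others: Gupta beats Jones beats Hale beats Gupta, a majority cycle.

None — there is no Condorcet winner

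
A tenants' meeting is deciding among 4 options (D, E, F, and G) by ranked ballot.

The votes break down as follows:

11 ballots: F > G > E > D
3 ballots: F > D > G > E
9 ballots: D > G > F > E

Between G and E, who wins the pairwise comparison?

G

Ballots ranking G above E: 11+3+9 = 23.
Ballots ranking E above G: 0.
G wins the head-to-head, 23–0.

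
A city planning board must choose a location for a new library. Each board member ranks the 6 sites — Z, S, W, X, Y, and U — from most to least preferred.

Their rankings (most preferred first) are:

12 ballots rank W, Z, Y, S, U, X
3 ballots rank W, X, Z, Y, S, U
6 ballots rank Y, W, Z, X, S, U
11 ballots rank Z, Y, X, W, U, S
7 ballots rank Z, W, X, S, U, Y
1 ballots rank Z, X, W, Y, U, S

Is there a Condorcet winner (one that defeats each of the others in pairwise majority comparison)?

Yes

Head-to-head results (40 voters total):
Z vs S: Z wins 40–0.
Z vs W: W wins 21–19.
Z vs X: Z wins 37–3.
Z vs Y: Z wins 34–6.
Z vs U: Z wins 40–0.
S vs W: W wins 40–0.
S vs X: X wins 28–12.
S vs Y: Y wins 33–7.
S vs U: S wins 28–12.
W vs X: W wins 28–12.
W vs Y: W wins 23–17.
W vs U: W wins 40–0.
X vs Y: Y wins 29–11.
X vs U: X wins 28–12.
Y vs U: Y wins 33–7.
W beats each rival — Z (21–19), S (40–0), X (28–12), Y (23–17), U (40–0) — so W is the Condorcet winner.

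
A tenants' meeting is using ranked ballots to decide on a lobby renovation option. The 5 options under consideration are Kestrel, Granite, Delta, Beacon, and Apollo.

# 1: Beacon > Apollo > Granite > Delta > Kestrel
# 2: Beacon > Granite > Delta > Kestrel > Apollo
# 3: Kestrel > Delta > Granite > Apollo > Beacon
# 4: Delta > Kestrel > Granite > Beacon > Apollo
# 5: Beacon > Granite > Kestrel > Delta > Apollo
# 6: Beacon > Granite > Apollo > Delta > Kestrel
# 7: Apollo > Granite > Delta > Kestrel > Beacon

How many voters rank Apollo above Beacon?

Ballots ranking Apollo above Beacon: 2.
Ballots ranking Beacon above Apollo: 5.
So 2 of 7 voters prefer Apollo to Beacon.

2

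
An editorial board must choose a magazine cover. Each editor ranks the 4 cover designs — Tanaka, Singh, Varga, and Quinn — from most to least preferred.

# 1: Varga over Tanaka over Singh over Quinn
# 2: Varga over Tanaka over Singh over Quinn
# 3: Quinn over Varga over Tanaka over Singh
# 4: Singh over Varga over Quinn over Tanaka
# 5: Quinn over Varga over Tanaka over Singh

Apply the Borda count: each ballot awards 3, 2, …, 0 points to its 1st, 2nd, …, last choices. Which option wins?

Varga

Borda scores:
  Tanaka: 2 + 2 + 1 + 0 + 1 = 6
  Singh: 1 + 1 + 0 + 3 + 0 = 5
  Varga: 3 + 3 + 2 + 2 + 2 = 12
  Quinn: 0 + 0 + 3 + 1 + 3 = 7
Varga has the highest total.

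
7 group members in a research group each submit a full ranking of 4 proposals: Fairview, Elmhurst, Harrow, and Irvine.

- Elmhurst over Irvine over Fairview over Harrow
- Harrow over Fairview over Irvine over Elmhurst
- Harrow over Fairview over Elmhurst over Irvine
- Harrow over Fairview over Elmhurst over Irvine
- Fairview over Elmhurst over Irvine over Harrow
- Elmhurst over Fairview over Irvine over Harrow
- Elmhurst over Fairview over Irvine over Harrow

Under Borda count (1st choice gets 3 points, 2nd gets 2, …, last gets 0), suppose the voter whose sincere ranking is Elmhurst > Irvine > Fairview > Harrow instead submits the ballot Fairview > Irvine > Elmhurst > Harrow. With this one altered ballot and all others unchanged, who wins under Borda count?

Fairview

Borda totals with the altered ballot: Fairview 16, Elmhurst 11, Harrow 9, Irvine 6.
The winner is unchanged: still Fairview.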